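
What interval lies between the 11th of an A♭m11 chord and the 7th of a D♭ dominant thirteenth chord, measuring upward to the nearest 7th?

minor seventh

The 11th of A♭m11 is D♭; the 7th of D♭ dominant thirteenth is C♭.
7 letter names make it a seventh; at 10 semitones (a half step narrower than major) the quality is minor.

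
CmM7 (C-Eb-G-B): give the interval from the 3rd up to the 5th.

major third

So we need the interval from Eb up to G.
Eb up to G spans 3 letter names and 4 semitones — a major third.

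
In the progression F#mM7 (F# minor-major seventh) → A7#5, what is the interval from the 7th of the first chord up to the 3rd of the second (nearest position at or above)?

minor sixth

F#mM7 (F# minor-major seventh) has E# as its 7th, and A7#5 has C# as its 3rd.
From E# to C#: 8 semitones over a sixth = minor.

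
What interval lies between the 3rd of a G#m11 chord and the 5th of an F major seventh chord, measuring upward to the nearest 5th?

minor second

The 3rd of G#m11 is B; the 5th of F major seventh is C.
From B to C: 1 semitone over a second = minor.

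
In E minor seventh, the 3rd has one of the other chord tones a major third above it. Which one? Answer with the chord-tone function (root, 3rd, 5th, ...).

Em7 (E minor seventh): E G B D.
The 3rd is G. A major third above G is B.
B is the chord's 5th.

5th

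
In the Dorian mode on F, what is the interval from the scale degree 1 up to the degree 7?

minor seventh

The scale runs F G A♭ B♭ C D E♭.
So we need the interval from F up to E♭.
7 letter names make it a seventh; at 10 semitones (a half step narrower than major) the quality is minor.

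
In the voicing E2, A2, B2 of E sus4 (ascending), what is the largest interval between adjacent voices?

perfect 4th

Adjacent intervals: E2→A2 = perfect fourth; A2→B2 = major second.
The largest is E2 to A2, a perfect fourth (5 semitones).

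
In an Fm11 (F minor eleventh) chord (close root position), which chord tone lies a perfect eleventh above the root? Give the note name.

Fm11: F, A♭, C, E♭, G, B♭.
The root is F. A perfect eleventh above F is B♭.
B♭ is the chord's 11th.

Bb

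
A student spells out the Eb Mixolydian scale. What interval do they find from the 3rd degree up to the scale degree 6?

Eb mixolydian: Eb F G Ab Bb C Db.
3rd degree = G; 6th scale degree = C.
Counting 4 letters and 5 half steps from G gives a perfect fourth.

perfect 4th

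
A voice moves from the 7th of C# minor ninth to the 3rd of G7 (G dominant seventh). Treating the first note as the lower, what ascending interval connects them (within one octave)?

C# minor ninth has B as its 7th, and G7 (G dominant seventh) has B as its 3rd.
B up to B spans 1 letter names and 0 semitones — a perfect unison.

perfect 1st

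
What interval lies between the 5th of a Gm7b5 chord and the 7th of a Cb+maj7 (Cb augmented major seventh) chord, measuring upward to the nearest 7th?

Gm7b5 has Db as its 5th, and Cb+maj7 (Cb augmented major seventh) has Bb as its 7th.
Db up to Bb spans 6 letter names and 9 semitones — a major sixth.

major sixth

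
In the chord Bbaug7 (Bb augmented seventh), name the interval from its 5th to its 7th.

Bb+7 is spelled Bb–D–F#–Ab.
So we need the interval from F# up to Ab.
From F# to Ab: 2 semitones over a third = diminished.

diminished third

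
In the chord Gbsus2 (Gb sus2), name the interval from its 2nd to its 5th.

P4

Gbsus2: Gb-Ab-Db.
The 2nd is Ab and the 5th is Db.
Ab up to Db spans 4 letter names and 5 semitones — a perfect fourth.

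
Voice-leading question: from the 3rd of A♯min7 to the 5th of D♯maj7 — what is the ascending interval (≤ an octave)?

The 3rd of A♯min7 is C♯; the 5th of D♯maj7 is A♯.
From C♯ to A♯ is 9 semitones, exactly the major sixth.

major sixth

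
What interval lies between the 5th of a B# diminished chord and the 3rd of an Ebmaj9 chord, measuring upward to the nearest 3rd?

B# diminished has F# as its 5th, and Ebmaj9 has G as its 3rd.
From F# to G: 1 semitone over a second = minor.

minor second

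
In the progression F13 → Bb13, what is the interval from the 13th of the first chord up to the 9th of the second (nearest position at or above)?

m7

The 13th of F13 is D; the 9th of Bb13 is C.
7 letter names make it a seventh; at 10 semitones (a half step narrower than major) the quality is minor.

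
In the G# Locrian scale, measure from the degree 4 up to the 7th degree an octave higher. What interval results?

perfect eleventh

Spelling the G# Locrian scale: G# A B C# D E F#.
So we need the interval from C# up to F#.
Counting 11 letters and 17 half steps from C# gives a perfect eleventh.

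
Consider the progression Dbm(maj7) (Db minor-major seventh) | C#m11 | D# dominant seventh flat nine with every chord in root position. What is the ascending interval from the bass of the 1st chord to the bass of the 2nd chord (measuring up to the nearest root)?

The roots are Db and C#.
7 letter names make it a seventh; at 12 semitones (a half step wider than major) the quality is augmented.

augmented seventh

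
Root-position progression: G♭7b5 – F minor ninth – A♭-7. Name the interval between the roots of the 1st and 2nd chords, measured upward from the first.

major seventh

The roots are G♭ and F.
G♭ up to F spans 7 letter names and 11 semitones — a major seventh.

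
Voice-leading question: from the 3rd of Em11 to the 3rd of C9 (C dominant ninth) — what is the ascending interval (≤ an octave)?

The 3rd of Em11 is G; the 3rd of C9 (C dominant ninth) is E.
Counting 6 letters and 9 half steps from G gives a major sixth.

major sixth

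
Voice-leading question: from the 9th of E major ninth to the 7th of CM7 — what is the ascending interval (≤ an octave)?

E major ninth has F♯ as its 9th, and CM7 has B as its 7th.
Counting 4 letters and 5 half steps from F♯ gives a perfect fourth.

P4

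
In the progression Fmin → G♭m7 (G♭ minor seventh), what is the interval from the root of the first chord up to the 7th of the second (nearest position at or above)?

diminished octave

Fmin has F as its root, and G♭m7 (G♭ minor seventh) has F♭ as its 7th.
8 letter names make it an octave; at 11 semitones (a half step narrower than perfect) the quality is diminished.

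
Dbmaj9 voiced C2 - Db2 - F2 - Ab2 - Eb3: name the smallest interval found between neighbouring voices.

minor second

Adjacent intervals: C2→Db2 = minor second; Db2→F2 = major third; F2→Ab2 = minor third; Ab2→Eb3 = perfect fifth.
The smallest is C2 to Db2, a minor second (1 semitone).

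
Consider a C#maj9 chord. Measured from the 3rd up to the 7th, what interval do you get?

C# major ninth: C#, E#, G#, B#, D#.
So we need the interval from E# up to B#.
Counting 5 letters and 7 half steps from E# gives a perfect fifth.

perfect fifth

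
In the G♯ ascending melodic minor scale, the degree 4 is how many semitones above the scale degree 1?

5

The scale is G♯ A♯ B C♯ D♯ E♯ F𝄪.
G♯ up to C♯ is a perfect fourth — 5 semitones.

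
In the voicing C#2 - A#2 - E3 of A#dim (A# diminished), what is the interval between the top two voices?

diminished fifth

Those voices are A#2 and E3.
From A# to E: 6 semitones over a fifth = diminished.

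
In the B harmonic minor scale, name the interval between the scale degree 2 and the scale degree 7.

B harmonic minor: B C♯ D E F♯ G A♯.
That puts C♯ below A♯.
Counting 6 letters and 9 half steps from C♯ gives a major sixth.

major sixth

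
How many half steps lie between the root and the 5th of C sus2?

7

The chord tones of Csus2 are C D G.
C to G is a perfect fifth: 7 semitones.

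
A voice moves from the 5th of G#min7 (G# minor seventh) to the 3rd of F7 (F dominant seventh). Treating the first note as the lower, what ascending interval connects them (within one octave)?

The 5th of G#min7 (G# minor seventh) is D#; the 3rd of F7 (F dominant seventh) is A.
From D# to A: 6 semitones over a fifth = diminished.

diminished fifth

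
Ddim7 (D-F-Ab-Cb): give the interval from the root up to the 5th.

Root = D; 5th = Ab.
D up to Ab is 6 semitones, a half step narrower than a perfect fifth, so the interval is diminished.

diminished fifth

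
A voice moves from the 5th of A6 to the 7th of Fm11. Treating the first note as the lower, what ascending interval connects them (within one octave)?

The 5th of A6 is E; the 7th of Fm11 is E♭.
From E to E♭: 11 semitones over an octave = diminished.

diminished octave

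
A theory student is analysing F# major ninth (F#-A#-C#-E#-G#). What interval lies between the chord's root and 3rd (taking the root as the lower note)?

major 3rd

That puts F# below A#.
Counting 3 letters and 4 half steps from F# gives a major third.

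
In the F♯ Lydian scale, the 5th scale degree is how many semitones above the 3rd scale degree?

The scale is F♯ G♯ A♯ B♯ C♯ D♯ E♯.
A♯ up to C♯ is a minor third — 3 semitones.

3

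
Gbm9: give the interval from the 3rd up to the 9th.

M7

Gbmin9 is spelled Gb-Bbb-Db-Fb-Ab.
That puts Bbb below Ab.
Bbb up to Ab spans 7 letter names and 11 semitones — a major seventh.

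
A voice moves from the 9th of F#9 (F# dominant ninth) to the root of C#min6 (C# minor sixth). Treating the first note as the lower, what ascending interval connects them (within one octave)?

F#9 (F# dominant ninth) has G# as its 9th, and C#min6 (C# minor sixth) has C# as its root.
From G# to C# is 5 semitones, exactly the perfect fourth.

perfect fourth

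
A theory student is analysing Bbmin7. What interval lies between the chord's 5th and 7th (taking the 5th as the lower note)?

Bb-7: Bb-Db-F-Ab.
The 5th is F and the 7th is Ab.
F up to Ab is 3 semitones, a half step narrower than a major third, so the interval is minor.

minor third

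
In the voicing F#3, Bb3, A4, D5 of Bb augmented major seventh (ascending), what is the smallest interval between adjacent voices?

diminished fourth

Adjacent intervals: F#3→Bb3 = diminished fourth; Bb3→A4 = major seventh; A4→D5 = perfect fourth.
The smallest is F#3 to Bb3, a diminished fourth (4 semitones).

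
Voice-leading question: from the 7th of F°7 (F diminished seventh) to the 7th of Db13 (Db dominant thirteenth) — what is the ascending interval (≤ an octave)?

major sixth

F°7 (F diminished seventh) has Ebb as its 7th, and Db13 (Db dominant thirteenth) has Cb as its 7th.
Ebb up to Cb spans 6 letter names and 9 semitones — a major sixth.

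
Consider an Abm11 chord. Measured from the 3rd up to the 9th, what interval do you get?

major seventh

Ab minor eleventh: Ab-Cb-Eb-Gb-Bb-Db.
3rd = Cb; 9th = Bb.
From Cb to Bb is 11 semitones, exactly the major seventh.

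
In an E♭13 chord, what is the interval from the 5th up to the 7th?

E♭13 (E♭ dominant thirteenth): E♭, G, B♭, D♭, F, C.
That puts B♭ below D♭.
From B♭ to D♭: 3 semitones over a third = minor.

minor third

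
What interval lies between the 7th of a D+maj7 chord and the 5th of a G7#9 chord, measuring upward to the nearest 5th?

minor 2nd

D+maj7 has C♯ as its 7th, and G7#9 has D as its 5th.
C♯ up to D is 1 semitone, a half step narrower than a major second, so the interval is minor.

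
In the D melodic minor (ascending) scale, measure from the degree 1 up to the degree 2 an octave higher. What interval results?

Spelling the D melodic minor (ascending) scale: D E F G A B C♯.
So we need the interval from D up to E.
From D to E is 14 semitones, exactly the major ninth.

major ninth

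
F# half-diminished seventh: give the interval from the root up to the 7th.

minor seventh

F#m7b5: F#-A-C-E.
Root = F#; 7th = E.
F# up to E is 10 semitones, a half step narrower than a major seventh, so the interval is minor.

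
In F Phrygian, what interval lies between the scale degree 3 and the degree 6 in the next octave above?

The scale runs F Gb Ab Bb C Db Eb.
So we need the interval from Ab up to Db.
From Ab to Db is 17 semitones, exactly the perfect eleventh.

P11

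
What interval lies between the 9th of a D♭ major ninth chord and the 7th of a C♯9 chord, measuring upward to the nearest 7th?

The 9th of D♭ major ninth is E♭; the 7th of C♯9 is B.
From E♭ to B: 8 semitones over a fifth = augmented.

augmented fifth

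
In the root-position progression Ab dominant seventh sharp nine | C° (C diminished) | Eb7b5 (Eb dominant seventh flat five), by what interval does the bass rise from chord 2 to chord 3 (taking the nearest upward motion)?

The roots are C and Eb.
C up to Eb is 3 semitones, a half step narrower than a major third, so the interval is minor.

minor third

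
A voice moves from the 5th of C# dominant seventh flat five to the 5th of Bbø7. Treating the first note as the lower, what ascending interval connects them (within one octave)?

The 5th of C# dominant seventh flat five is G; the 5th of Bbø7 is Fb.
G up to Fb is 9 semitones, a whole step narrower than a major seventh, so the interval is diminished.

d7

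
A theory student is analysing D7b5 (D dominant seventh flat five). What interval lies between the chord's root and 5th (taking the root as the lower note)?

D dominant seventh flat five is spelled D, F#, Ab, C.
The root is D and the 5th is Ab.
5 letter names make it a fifth; at 6 semitones (a half step narrower than perfect) the quality is diminished.

diminished fifth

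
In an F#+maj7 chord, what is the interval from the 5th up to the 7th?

minor 3rd

The chord tones of F#maj7#5 are F# A# C## E#.
That puts C## below E#.
C## up to E# is 3 semitones, a half step narrower than a major third, so the interval is minor.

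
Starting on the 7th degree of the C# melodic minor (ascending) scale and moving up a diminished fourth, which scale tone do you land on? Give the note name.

The scale is C# D# E F# G# A# B#.
The 7th degree is B#; a diminished fourth above that is E — scale degree 3.

E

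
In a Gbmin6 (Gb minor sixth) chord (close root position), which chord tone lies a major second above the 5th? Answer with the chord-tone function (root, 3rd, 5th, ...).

6th

Gbm6 (Gb minor sixth): Gb–Bbb–Db–Eb.
The 5th is Db. A major second above Db is Eb.
Eb is the chord's 6th.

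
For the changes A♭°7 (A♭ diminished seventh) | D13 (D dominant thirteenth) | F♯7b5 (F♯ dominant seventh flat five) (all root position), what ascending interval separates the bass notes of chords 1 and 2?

The roots are A♭ and D.
From A♭ to D: 6 semitones over a fourth = augmented.

augmented fourth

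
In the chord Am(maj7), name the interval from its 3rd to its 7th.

A5

The chord tones of Am(maj7) (A minor-major seventh) are A, C, E, G♯.
The 3rd is C and the 7th is G♯.
5 letter names make it a fifth; at 8 semitones (a half step wider than perfect) the quality is augmented.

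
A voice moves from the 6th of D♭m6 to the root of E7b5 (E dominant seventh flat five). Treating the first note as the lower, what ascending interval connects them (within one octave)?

D♭m6 has B♭ as its 6th, and E7b5 (E dominant seventh flat five) has E as its root.
B♭ up to E is 6 semitones, a half step wider than a perfect fourth, so the interval is augmented.

augmented 4th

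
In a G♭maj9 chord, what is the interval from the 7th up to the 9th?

minor third

The chord tones of G♭ major ninth are G♭-B♭-D♭-F-A♭.
The 7th is F and the 9th is A♭.
From F to A♭: 3 semitones over a third = minor.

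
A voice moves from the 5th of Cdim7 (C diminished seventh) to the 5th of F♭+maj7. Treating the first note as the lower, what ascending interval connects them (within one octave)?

A4

Cdim7 (C diminished seventh) has G♭ as its 5th, and F♭+maj7 has C as its 5th.
G♭ up to C is 6 semitones, a half step wider than a perfect fourth, so the interval is augmented.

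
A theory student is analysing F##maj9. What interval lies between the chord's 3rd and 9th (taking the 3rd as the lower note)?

minor 7th

Spelling the chord: F## A## C## E## G##.
So we need the interval from A## up to G##.
7 letter names make it a seventh; at 10 semitones (a half step narrower than major) the quality is minor.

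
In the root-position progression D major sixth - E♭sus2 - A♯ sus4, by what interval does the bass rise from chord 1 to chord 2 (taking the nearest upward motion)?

minor second

The roots are D and E♭.
D up to E♭ is 1 semitone, a half step narrower than a major second, so the interval is minor.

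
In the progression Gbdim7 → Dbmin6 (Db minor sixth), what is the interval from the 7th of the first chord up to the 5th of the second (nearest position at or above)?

A3

The 7th of Gbdim7 is Fbb; the 5th of Dbmin6 (Db minor sixth) is Ab.
3 letter names make it a third; at 5 semitones (a half step wider than major) the quality is augmented.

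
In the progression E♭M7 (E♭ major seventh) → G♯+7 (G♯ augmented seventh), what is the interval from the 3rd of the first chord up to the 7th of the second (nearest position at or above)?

major seventh

The 3rd of E♭M7 (E♭ major seventh) is G; the 7th of G♯+7 (G♯ augmented seventh) is F♯.
Counting 7 letters and 11 half steps from G gives a major seventh.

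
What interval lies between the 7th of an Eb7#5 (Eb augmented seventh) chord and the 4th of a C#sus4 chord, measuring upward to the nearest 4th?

Eb7#5 (Eb augmented seventh) has Db as its 7th, and C#sus4 has F# as its 4th.
3 letter names make it a third; at 5 semitones (a half step wider than major) the quality is augmented.

augmented third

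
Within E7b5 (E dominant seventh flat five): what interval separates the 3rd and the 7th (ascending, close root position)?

The chord tones of E7b5 are E-G♯-B♭-D.
That puts G♯ below D.
5 letter names make it a fifth; at 6 semitones (a half step narrower than perfect) the quality is diminished.
This 3–7 tritone is the characteristic tension at the heart of the dominant sound.

diminished fifth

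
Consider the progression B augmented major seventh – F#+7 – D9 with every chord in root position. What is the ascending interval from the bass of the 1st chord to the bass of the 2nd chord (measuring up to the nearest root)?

perfect fifth

The roots are B and F#.
From B to F# is 7 semitones, exactly the perfect fifth.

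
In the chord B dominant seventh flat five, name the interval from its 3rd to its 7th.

d5

B7b5 (B dominant seventh flat five) is spelled B–D#–F–A.
The 3rd is D# and the 7th is A.
From D# to A: 6 semitones over a fifth = diminished.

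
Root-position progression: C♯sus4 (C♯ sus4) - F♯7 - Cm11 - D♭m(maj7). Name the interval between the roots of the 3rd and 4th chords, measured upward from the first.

minor second

The roots are C and D♭.
C up to D♭ is 1 semitone, a half step narrower than a major second, so the interval is minor.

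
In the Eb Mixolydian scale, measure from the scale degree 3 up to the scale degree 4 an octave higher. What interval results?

minor ninth

Eb mixolydian: Eb F G Ab Bb C Db.
So we need the interval from G up to Ab.
9 letter names make it a ninth; at 13 semitones (a half step narrower than major) the quality is minor.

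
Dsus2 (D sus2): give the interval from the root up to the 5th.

The chord tones of Dsus2 (D sus2) are D, E, A.
That puts D below A.
From D to A is 7 semitones, exactly the perfect fifth.

perfect fifth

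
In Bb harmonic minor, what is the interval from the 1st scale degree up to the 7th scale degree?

major 7th

Bb harmonic minor: Bb C Db Eb F Gb A.
So we need the interval from Bb up to A.
From Bb to A is 11 semitones, exactly the major seventh.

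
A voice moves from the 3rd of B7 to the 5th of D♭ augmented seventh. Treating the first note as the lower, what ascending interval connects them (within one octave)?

diminished 5th

B7 has D♯ as its 3rd, and D♭ augmented seventh has A as its 5th.
From D♯ to A: 6 semitones over a fifth = diminished.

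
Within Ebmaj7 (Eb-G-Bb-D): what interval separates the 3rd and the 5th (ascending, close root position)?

minor 3rd

So we need the interval from G up to Bb.
3 letter names make it a third; at 3 semitones (a half step narrower than major) the quality is minor.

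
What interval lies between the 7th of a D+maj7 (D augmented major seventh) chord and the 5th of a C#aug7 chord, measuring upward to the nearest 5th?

D+maj7 (D augmented major seventh) has C# as its 7th, and C#aug7 has G## as its 5th.
C# up to G## is 8 semitones, a half step wider than a perfect fifth, so the interval is augmented.

augmented fifth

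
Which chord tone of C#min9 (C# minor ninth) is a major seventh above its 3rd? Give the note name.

Spelling the chord: C# E G# B D#.
The 3rd is E. A major seventh above E is D#.
D# is the chord's 9th.

D#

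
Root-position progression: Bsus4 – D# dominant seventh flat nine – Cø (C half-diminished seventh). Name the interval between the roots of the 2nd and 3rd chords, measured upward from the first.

diminished seventh

The roots are D# and C.
7 letter names make it a seventh; at 9 semitones (a whole step narrower than major) the quality is diminished.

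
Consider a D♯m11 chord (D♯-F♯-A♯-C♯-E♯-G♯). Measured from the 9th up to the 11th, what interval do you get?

9th = E♯; 11th = G♯.
From E♯ to G♯: 3 semitones over a third = minor.

minor third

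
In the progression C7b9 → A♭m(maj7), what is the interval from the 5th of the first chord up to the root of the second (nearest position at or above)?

minor second

C7b9 has G as its 5th, and A♭m(maj7) has A♭ as its root.
2 letter names make it a second; at 1 semitone (a half step narrower than major) the quality is minor.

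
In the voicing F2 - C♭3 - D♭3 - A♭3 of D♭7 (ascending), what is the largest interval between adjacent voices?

Adjacent intervals: F2→C♭3 = diminished fifth; C♭3→D♭3 = major second; D♭3→A♭3 = perfect fifth.
The largest is D♭3 to A♭3, a perfect fifth (7 semitones).

perfect fifth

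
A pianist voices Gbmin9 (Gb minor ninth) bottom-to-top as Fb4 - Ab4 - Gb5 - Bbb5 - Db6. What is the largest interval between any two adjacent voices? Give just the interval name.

Adjacent intervals: Fb4→Ab4 = major third; Ab4→Gb5 = minor seventh; Gb5→Bbb5 = minor third; Bbb5→Db6 = major third.
The largest is Ab4 to Gb5, a minor seventh (10 semitones).

minor seventh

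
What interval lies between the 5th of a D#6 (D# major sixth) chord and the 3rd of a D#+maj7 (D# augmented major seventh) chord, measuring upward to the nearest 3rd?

The 5th of D#6 (D# major sixth) is A#; the 3rd of D#+maj7 (D# augmented major seventh) is F##.
From A# to F## is 9 semitones, exactly the major sixth.

major sixth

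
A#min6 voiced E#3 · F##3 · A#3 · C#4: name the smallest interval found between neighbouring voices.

major second

Adjacent intervals: E#3→F##3 = major second; F##3→A#3 = minor third; A#3→C#4 = minor third.
The smallest is E#3 to F##3, a major second (2 semitones).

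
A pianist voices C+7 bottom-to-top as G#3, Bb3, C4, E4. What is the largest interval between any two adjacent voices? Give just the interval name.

Adjacent intervals: G#3→Bb3 = diminished third; Bb3→C4 = major second; C4→E4 = major third.
The largest is C4 to E4, a major third (4 semitones).

major third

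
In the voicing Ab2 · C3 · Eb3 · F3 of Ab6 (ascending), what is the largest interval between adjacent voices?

major 3rd

Adjacent intervals: Ab2→C3 = major third; C3→Eb3 = minor third; Eb3→F3 = major second.
The largest is Ab2 to C3, a major third (4 semitones).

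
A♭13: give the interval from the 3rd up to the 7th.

diminished 5th

A♭13: A♭–C–E♭–G♭–B♭–F.
The 3rd is C and the 7th is G♭.
5 letter names make it a fifth; at 6 semitones (a half step narrower than perfect) the quality is diminished.
That tritone between 3rd and 7th is what gives the dominant seventh its pull toward resolution.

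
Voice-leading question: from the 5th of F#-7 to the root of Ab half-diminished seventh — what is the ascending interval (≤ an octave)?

diminished sixth

The 5th of F#-7 is C#; the root of Ab half-diminished seventh is Ab.
6 letter names make it a sixth; at 7 semitones (a whole step narrower than major) the quality is diminished.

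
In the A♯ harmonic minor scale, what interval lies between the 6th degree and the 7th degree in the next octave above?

Spelling the A♯ harmonic minor scale: A♯ B♯ C♯ D♯ E♯ F♯ G𝄪.
So we need the interval from F♯ up to G𝄪.
9 letter names make it a ninth; at 15 semitones (a half step wider than major) the quality is augmented.

augmented ninth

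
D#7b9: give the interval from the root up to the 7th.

m7

D#7b9 is spelled D#-F##-A#-C#-E.
Root = D#; 7th = C#.
D# up to C# is 10 semitones, a half step narrower than a major seventh, so the interval is minor.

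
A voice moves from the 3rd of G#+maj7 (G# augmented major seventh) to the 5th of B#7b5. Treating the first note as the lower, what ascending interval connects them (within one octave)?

diminished 5th

G#+maj7 (G# augmented major seventh) has B# as its 3rd, and B#7b5 has F# as its 5th.
From B# to F#: 6 semitones over a fifth = diminished.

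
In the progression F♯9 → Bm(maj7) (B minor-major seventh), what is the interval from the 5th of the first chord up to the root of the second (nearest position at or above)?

F♯9 has C♯ as its 5th, and Bm(maj7) (B minor-major seventh) has B as its root.
7 letter names make it a seventh; at 10 semitones (a half step narrower than major) the quality is minor.

minor 7th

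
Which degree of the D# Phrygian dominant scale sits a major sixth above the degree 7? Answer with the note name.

The scale is D# E F## G# A# B C#.
The degree 7 is C#; a major sixth above that is A# — scale degree 5.

A#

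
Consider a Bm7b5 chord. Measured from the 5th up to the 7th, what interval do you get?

major third

Bø7 (B half-diminished seventh) is spelled B-D-F-A.
So we need the interval from F up to A.
Counting 3 letters and 4 half steps from F gives a major third.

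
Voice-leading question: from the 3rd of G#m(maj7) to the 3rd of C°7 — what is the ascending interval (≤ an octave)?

The 3rd of G#m(maj7) is B; the 3rd of C°7 is Eb.
B up to Eb is 4 semitones, a half step narrower than a perfect fourth, so the interval is diminished.

diminished 4th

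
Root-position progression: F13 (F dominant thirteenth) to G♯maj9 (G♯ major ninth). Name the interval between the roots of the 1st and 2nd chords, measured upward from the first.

The roots are F and G♯.
From F to G♯: 3 semitones over a second = augmented.

augmented 2nd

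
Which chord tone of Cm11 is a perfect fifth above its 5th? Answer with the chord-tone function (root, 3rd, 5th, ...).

Cm11 (C minor eleventh): C Eb G Bb D F.
The 5th is G. A perfect fifth above G is D.
D is the chord's 9th.

9th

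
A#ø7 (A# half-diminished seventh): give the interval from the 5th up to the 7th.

A#ø is spelled A#–C#–E–G#.
So we need the interval from E up to G#.
From E to G# is 4 semitones, exactly the major third.

major third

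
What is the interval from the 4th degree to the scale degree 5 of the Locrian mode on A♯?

The scale runs A♯ B C♯ D♯ E F♯ G♯.
So we need the interval from D♯ up to E.
2 letter names make it a second; at 1 semitone (a half step narrower than major) the quality is minor.

minor 2nd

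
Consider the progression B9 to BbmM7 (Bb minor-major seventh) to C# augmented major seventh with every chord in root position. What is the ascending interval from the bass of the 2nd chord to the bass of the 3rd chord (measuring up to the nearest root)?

The roots are Bb and C#.
Bb up to C# is 3 semitones, a half step wider than a major second, so the interval is augmented.

augmented 2nd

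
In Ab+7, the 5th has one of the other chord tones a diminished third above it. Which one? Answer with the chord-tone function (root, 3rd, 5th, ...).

The chord tones of Ab augmented seventh are Ab, C, E, Gb.
The 5th is E. A diminished third above E is Gb.
Gb is the chord's 7th.

7th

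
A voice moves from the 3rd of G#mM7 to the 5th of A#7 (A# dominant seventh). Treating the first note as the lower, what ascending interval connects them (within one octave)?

The 3rd of G#mM7 is B; the 5th of A#7 (A# dominant seventh) is E#.
B up to E# is 6 semitones, a half step wider than a perfect fourth, so the interval is augmented.

augmented 4th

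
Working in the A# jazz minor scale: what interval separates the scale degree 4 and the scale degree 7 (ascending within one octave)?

A# melodic minor: A# B# C# D# E# F## G##.
That puts D# below G##.
D# up to G## is 6 semitones, a half step wider than a perfect fourth, so the interval is augmented.

augmented fourth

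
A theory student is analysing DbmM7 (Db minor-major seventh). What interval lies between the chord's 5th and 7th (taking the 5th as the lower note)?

Dbm(maj7) (Db minor-major seventh): Db Fb Ab C.
That puts Ab below C.
Ab up to C spans 3 letter names and 4 semitones — a major third.

major 3rd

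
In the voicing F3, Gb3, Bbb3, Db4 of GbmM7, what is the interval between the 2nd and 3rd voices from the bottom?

Those voices are Gb3 and Bbb3.
3 letter names make it a third; at 3 semitones (a half step narrower than major) the quality is minor.

minor third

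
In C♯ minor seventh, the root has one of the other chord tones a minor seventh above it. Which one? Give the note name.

B

Spelling the chord: C♯, E, G♯, B.
The root is C♯. A minor seventh above C♯ is B.
B is the chord's 7th.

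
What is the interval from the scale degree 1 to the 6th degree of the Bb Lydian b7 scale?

The scale runs Bb C D E F G Ab.
That puts Bb below G.
Bb up to G spans 6 letter names and 9 semitones — a major sixth.

major sixth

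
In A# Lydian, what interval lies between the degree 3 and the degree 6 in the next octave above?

Spelling A# Lydian: A# B# C## D## E# F## G##.
So we need the interval from C## up to F##.
Counting 11 letters and 17 half steps from C## gives a perfect eleventh.

perfect eleventh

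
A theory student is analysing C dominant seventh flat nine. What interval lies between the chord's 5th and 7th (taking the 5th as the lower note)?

m3

C7b9 (C dominant seventh flat nine): C-E-G-Bb-Db.
So we need the interval from G up to Bb.
From G to Bb: 3 semitones over a third = minor.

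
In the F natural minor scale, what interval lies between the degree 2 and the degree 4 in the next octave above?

m10

Spelling the F natural minor scale: F G Ab Bb C Db Eb.
That puts G below Bb.
G up to Bb is 15 semitones, a half step narrower than a major tenth, so the interval is minor.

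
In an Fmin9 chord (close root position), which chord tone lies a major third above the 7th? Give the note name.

Spelling the chord: F-Ab-C-Eb-G.
The 7th is Eb. A major third above Eb is G.
G is the chord's 9th.

G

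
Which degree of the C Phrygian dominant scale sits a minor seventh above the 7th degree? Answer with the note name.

The scale is C Db E F G Ab Bb.
The 7th degree is Bb; a minor seventh above that is Ab — scale degree 6.

Ab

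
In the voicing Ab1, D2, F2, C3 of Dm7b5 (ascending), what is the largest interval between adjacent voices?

Adjacent intervals: Ab1→D2 = augmented fourth; D2→F2 = minor third; F2→C3 = perfect fifth.
The largest is F2 to C3, a perfect fifth (7 semitones).

P5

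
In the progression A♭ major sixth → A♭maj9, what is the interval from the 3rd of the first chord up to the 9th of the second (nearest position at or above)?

minor seventh

A♭ major sixth has C as its 3rd, and A♭maj9 has B♭ as its 9th.
7 letter names make it a seventh; at 10 semitones (a half step narrower than major) the quality is minor.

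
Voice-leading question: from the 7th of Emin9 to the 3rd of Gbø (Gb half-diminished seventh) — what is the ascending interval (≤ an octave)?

diminished 6th

The 7th of Emin9 is D; the 3rd of Gbø (Gb half-diminished seventh) is Bbb.
From D to Bbb: 7 semitones over a sixth = diminished.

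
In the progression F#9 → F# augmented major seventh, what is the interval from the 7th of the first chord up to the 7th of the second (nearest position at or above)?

F#9 has E as its 7th, and F# augmented major seventh has E# as its 7th.
From E to E#: 1 semitone over a unison = augmented.

augmented unison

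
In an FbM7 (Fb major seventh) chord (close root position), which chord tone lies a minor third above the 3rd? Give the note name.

Cb

The chord tones of Fb major seventh are Fb–Ab–Cb–Eb.
The 3rd is Ab. A minor third above Ab is Cb.
Cb is the chord's 5th.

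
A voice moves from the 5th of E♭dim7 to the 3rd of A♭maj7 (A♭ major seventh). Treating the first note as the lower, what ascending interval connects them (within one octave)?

augmented 2nd

The 5th of E♭dim7 is B𝄫; the 3rd of A♭maj7 (A♭ major seventh) is C.
From B𝄫 to C: 3 semitones over a second = augmented.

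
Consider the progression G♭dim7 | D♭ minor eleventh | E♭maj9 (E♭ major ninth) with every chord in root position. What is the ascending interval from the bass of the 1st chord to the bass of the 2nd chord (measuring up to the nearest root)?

The roots are G♭ and D♭.
Counting 5 letters and 7 half steps from G♭ gives a perfect fifth.

P5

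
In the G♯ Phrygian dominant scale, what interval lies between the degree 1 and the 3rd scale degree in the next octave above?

major tenth

G♯ phrygian dominant: G♯ A B♯ C♯ D♯ E F♯.
The degree 1 is G♯ and the 3rd scale degree (up an octave) is B♯.
From G♯ to B♯ is 16 semitones, exactly the major tenth.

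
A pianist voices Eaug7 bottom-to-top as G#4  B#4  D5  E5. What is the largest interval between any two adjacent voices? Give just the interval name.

Adjacent intervals: G#4→B#4 = major third; B#4→D5 = diminished third; D5→E5 = major second.
The largest is G#4 to B#4, a major third (4 semitones).

major 3rd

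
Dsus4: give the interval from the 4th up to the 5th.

The chord tones of D sus4 are D-G-A.
So we need the interval from G up to A.
From G to A is 2 semitones, exactly the major second.

major second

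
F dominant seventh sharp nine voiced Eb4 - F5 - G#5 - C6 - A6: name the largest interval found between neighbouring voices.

Adjacent intervals: Eb4→F5 = major ninth; F5→G#5 = augmented second; G#5→C6 = diminished fourth; C6→A6 = major sixth.
The largest is Eb4 to F5, a major ninth (14 semitones).

major 9th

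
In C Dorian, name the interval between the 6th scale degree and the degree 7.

m2

C dorian: C D Eb F G A Bb.
6th scale degree = A; 7th degree = Bb.
From A to Bb: 1 semitone over a second = minor.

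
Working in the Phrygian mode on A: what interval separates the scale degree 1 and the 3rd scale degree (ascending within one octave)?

A phrygian: A Bb C D E F G.
That puts A below C.
3 letter names make it a third; at 3 semitones (a half step narrower than major) the quality is minor.

minor third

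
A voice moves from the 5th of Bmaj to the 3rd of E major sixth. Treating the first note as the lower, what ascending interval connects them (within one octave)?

major second

The 5th of Bmaj is F#; the 3rd of E major sixth is G#.
From F# to G# is 2 semitones, exactly the major second.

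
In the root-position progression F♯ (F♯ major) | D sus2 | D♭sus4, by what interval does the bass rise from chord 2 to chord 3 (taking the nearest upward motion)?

The roots are D and D♭.
8 letter names make it an octave; at 11 semitones (a half step narrower than perfect) the quality is diminished.

diminished octave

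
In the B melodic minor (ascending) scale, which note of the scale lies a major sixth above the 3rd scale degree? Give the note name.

B

The scale is B C♯ D E F♯ G♯ A♯.
The 3rd scale degree is D; a major sixth above that is B — scale degree 1.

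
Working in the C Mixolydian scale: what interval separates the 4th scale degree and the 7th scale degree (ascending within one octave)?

Spelling the C Mixolydian scale: C D E F G A Bb.
So we need the interval from F up to Bb.
From F to Bb is 5 semitones, exactly the perfect fourth.

perfect fourth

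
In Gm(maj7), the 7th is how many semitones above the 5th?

4

Spelling the chord: G–B♭–D–F♯.
D to F♯ is a major third: 4 semitones.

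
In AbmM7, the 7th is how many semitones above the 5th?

4

The chord tones of AbmM7 are Ab–Cb–Eb–G.
Eb to G is a major third: 4 semitones.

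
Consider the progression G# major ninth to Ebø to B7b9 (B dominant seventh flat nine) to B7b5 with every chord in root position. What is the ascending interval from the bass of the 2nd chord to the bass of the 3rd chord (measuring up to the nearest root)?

The roots are Eb and B.
From Eb to B: 8 semitones over a fifth = augmented.

augmented fifth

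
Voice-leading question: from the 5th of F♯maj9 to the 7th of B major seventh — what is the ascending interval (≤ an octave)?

F♯maj9 has C♯ as its 5th, and B major seventh has A♯ as its 7th.
C♯ up to A♯ spans 6 letter names and 9 semitones — a major sixth.

major sixth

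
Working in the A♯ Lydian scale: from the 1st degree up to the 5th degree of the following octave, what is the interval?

perfect twelfth

A♯ lydian: A♯ B♯ C𝄪 D𝄪 E♯ F𝄪 G𝄪.
The 1st degree is A♯ and the 5th scale degree (up an octave) is E♯.
Counting 12 letters and 19 half steps from A♯ gives a perfect twelfth.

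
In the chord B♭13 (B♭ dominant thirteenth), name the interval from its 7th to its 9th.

The chord tones of B♭13 are B♭ D F A♭ C G.
That puts A♭ below C.
A♭ up to C spans 3 letter names and 4 semitones — a major third.

major 3rd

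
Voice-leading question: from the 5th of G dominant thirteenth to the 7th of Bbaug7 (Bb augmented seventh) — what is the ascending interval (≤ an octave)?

G dominant thirteenth has D as its 5th, and Bbaug7 (Bb augmented seventh) has Ab as its 7th.
From D to Ab: 6 semitones over a fifth = diminished.

diminished fifth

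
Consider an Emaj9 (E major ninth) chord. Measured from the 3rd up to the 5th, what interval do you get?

Emaj9 (E major ninth) is spelled E G# B D# F#.
So we need the interval from G# up to B.
3 letter names make it a third; at 3 semitones (a half step narrower than major) the quality is minor.

minor third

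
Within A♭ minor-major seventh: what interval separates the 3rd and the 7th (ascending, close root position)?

A5

The chord tones of A♭m(maj7) are A♭ C♭ E♭ G.
The 3rd is C♭ and the 7th is G.
5 letter names make it a fifth; at 8 semitones (a half step wider than perfect) the quality is augmented.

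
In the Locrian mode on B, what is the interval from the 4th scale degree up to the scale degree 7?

The scale runs B C D E F G A.
4th scale degree = E; 7th scale degree = A.
From E to A is 5 semitones, exactly the perfect fourth.

perfect 4th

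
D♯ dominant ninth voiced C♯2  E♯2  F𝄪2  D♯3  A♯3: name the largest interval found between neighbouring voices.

Adjacent intervals: C♯2→E♯2 = major third; E♯2→F𝄪2 = major second; F𝄪2→D♯3 = minor sixth; D♯3→A♯3 = perfect fifth.
The largest is F𝄪2 to D♯3, a minor sixth (8 semitones).

minor 6th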